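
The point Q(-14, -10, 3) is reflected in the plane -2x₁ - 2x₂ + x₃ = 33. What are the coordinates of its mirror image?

(-6, -2, -1)

n = (-2, -2, 1), |n|² = 9, n·Q − 33 = 18, so t = 18/9 = 2.
Foot F = Q − 2·n = (-10, -6, 1); the reflection is 2F − Q = (-6, -2, -1).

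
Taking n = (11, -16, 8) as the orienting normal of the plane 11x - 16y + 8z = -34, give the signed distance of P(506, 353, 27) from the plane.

8

n·P − (-34) = 168.
|n| = 21, so the signed distance is 168/21 = 8.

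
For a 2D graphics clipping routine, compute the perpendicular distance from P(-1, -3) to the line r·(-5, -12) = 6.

d = |(-5)·(-1) + (-12)·(-3) − 6| / √(25 + 144) = |35|/13 = 35/13.

35/13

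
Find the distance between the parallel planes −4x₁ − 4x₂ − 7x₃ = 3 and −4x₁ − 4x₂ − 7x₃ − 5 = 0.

2/9

With common normal n = (−4, −4, −7) (|n| = 9), the distance is |3 − 5|/|n| = 2/9.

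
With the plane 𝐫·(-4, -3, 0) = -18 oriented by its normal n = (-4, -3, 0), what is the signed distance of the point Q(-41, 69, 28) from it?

n·Q − (-18) = -25.
|n| = 5, so the signed distance is -25/5 = -5.

-5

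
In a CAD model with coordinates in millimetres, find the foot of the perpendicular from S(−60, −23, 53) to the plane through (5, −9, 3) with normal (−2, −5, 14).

(-52, -3, -3)

n = (−2, −5, 14), |n|² = 225, and n·S − 77 = 900.
t = 900/225 = 4, so the foot is S − t·n = (−60, −23, 53) − 4·(−2, −5, 14) = (−52, −3, −3).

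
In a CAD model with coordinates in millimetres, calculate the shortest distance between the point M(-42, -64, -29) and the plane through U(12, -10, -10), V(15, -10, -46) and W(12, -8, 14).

UV = (3, 0, -36) and UW = (0, 2, 24), so a normal is n = UV × UW = (72, -72, 6).
Then n·(-42, -64, -29) - 1524 = -114.
|n| = √(5184 + 5184 + 36) = 102, so the distance is |-114|/102 = 19/17.

19/17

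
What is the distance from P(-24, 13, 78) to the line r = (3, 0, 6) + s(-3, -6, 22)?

Direction vector d = (-3, -6, 22).
AP = (-27, 13, 72); AP·d = 1587, |AP|² = 6082, |d|² = 529.
distance² = |AP|² − (AP·d)²/|d|² = 6082 − 2518569/529 = 1321, so the distance is √1321.

√1321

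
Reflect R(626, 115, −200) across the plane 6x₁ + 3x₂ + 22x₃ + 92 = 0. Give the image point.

n = (6, 3, 22), |n|² = 529, n·R − (-92) = -207, so t = -207/529 = -9/23.
Foot F = R − (-9/23)·n = (14452/23, 2672/23, −4402/23); the reflection is 2F − R = (14506/23, 2699/23, −4204/23).

(14506/23, 2699/23, -4204/23)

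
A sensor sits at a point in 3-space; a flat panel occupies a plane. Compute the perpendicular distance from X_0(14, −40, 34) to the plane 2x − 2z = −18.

Normal vector n = (2, 0, −2), and n·(14, −40, 34) − (−18) = −22.
|n| = √(4 + 0 + 4) = 2√2, so the distance is |-22|/(2√2) = 11√2/2.

11√2/2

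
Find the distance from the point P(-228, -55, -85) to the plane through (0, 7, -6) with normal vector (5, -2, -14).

6

The plane has equation n·(r − (0, 7, -6)) = 0, i.e. n·r = 70.
n = (5, -2, -14); n·P − 70 = 90; |n| = 15; distance = 90/15 = 6.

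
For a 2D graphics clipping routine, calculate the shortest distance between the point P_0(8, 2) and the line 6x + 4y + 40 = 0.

48/√13

The normal to the line is n = (6, 4) with |n| = 2√13.
|n·P_0 − (-40)| = |56 − (-40)| = 96, so the distance is 96/(2√13) = 48/√13.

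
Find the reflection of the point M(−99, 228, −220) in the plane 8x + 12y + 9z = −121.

With n = (8, 12, 9), the signed offset is (n·M − (-121))/|n|² = 85/289 = 5/17.
M' = M − 2t·n = (−99, 228, −220) − (10/17)·(8, 12, 9) = (−1763/17, 3756/17, −3830/17).

(-1763/17, 3756/17, -3830/17)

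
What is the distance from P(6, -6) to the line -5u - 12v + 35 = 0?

d = |(-5)·6 + (-12)·(-6) − (-35)| / √(25 + 144) = |77|/13 = 77/13.

77/13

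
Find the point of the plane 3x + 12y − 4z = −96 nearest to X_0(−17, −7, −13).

(-224/13, -103/13, -165/13)

The perpendicular from X_0 has direction n = (3, 12, −4): r = (−17, −7, −13) + λ(3, 12, −4).
Substitute into the plane: n·(X_0 + λn) = -96 gives -83 + 169λ = -96, so λ = -1/13.
Foot = (−17, −7, −13) + (-1/13)·(3, 12, −4) = (−224/13, −103/13, −165/13).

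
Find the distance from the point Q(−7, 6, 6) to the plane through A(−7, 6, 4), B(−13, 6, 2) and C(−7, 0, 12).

6/√26

AB = (−6, 0, −2) and AC = (0, −6, 8), so a normal is n = AB × AC = (−12, 48, 36).
d = |(-12)·(-7) + 48·6 + 36·6 − 516| / √(144 + 2304 + 1296) = |72| / (12√26) = 6/√26.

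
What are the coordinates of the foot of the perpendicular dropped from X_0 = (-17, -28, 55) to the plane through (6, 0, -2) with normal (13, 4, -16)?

The perpendicular from X_0 has direction n = (13, 4, -16): r = (-17, -28, 55) + λ(13, 4, -16).
Substitute into the plane: n·(X_0 + λn) = 110 gives -1213 + 441λ = 110, so λ = 3.
Foot = (-17, -28, 55) + 3·(13, 4, -16) = (22, -16, 7).

(22, -16, 7)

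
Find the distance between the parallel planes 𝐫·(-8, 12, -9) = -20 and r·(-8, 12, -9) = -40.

With common normal n = (-8, 12, -9) (|n| = 17), the distance is |(-20) − (-40)|/|n| = 20/17.

20/17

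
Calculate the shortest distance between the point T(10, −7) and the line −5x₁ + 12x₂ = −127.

The normal to the line is n = (−5, 12) with |n| = 13.
|n·T − (-127)| = |-134 − (-127)| = 7, so the distance is 7/13.

7/13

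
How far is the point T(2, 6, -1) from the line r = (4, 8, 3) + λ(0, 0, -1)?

2√2

Direction vector d = (0, 0, -1).
AP = (-2, -2, -4); AP·d = 4, |AP|² = 24, |d|² = 1.
distance² = |AP|² − (AP·d)²/|d|² = 24 − 16/1 = 8, so the distance is 2√2.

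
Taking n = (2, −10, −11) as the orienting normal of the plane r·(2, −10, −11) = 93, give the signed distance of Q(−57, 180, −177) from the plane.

n·Q − 93 = -60.
|n| = 15, so the signed distance is -60/15 = -4.

-4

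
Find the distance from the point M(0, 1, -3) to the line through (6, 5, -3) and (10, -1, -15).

A direction vector is d = (4, -6, -12).
AP = (-6, -4, 0); AP·d = 0, |AP|² = 52, |d|² = 196.
distance² = |AP|² − (AP·d)²/|d|² = 52 − 0/196 = 52, so the distance is 2√13.

2√13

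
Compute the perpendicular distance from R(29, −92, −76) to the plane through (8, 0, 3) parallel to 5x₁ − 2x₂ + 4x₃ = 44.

9√5/5

Parallel planes share the normal n = (5, −2, 4); since (8, 0, 3) lies on the plane, its equation is 5x₁ − 2x₂ + 4x₃ = 52.
Then n·(29, −92, −76) − 52 = −27.
|n| = √(25 + 4 + 16) = 3√5, so the distance is |-27|/(3√5) = 9/√5.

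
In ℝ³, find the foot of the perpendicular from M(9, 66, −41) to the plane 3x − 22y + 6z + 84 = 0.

n = (3, −22, 6), |n|² = 529, and n·M − (-84) = -1587.
t = -1587/529 = -3, so the foot is M − t·n = (9, 66, −41) − (-3)·(3, −22, 6) = (18, 0, −23).

(18, 0, -23)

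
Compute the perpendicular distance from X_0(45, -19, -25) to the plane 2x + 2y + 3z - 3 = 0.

d = |2·45 + 2·(-19) + 3·(-25) − 3| / √(4 + 4 + 9) = |-26| / √17 = 26√17/17.

26/√17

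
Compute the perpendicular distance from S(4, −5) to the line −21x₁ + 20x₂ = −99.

85/29

The normal to the line is n = (−21, 20) with |n| = 29.
|n·S − (-99)| = |-184 − (-99)| = 85, so the distance is 85/29.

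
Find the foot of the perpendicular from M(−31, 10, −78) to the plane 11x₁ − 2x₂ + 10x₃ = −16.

n = (11, −2, 10), |n|² = 225, and n·M − (-16) = -1125.
t = -1125/225 = -5, so the foot is M − t·n = (−31, 10, −78) − (-5)·(11, −2, 10) = (24, 0, −28).

(24, 0, -28)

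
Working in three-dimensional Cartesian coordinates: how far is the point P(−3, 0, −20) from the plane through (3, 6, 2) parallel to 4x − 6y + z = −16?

Parallel planes share the normal n = (4, −6, 1); since (3, 6, 2) lies on the plane, its equation is 4x − 6y + z = -22.
n = (4, −6, 1); n·P − (-22) = -10; |n| = √53; distance = 10/√53.

10√53/53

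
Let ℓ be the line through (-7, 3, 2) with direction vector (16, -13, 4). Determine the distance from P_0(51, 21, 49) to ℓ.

Direction vector d = (16, -13, 4).
AP = (58, 18, 47); AP·d = 882, |AP|² = 5897, |d|² = 441.
distance² = |AP|² − (AP·d)²/|d|² = 5897 − 777924/441 = 4133, so the distance is √4133.

√4133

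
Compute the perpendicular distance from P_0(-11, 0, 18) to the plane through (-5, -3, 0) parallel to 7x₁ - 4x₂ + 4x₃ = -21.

Parallel planes share the normal n = (7, -4, 4); since (-5, -3, 0) lies on the plane, its equation is 7x₁ - 4x₂ + 4x₃ = -23.
n = (7, -4, 4); n·P − (-23) = 18; |n| = 9; distance = 18/9 = 2.

2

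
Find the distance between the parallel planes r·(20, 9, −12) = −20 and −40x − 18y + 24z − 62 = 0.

Divide the second equation by -2 to match normals: 20x + 9y − 12z = -31.
With common normal n = (20, 9, −12) (|n| = 25), the distance is |(-20) − (-31)|/|n| = 11/25.

11/25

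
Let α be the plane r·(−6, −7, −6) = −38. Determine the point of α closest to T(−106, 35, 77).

The perpendicular from T has direction n = (−6, −7, −6): r = (−106, 35, 77) + λ(−6, −7, −6).
Substitute into the plane: n·(T + λn) = -38 gives -71 + 121λ = -38, so λ = 3/11.
Foot = (−106, 35, 77) + (3/11)·(−6, −7, −6) = (−1184/11, 364/11, 829/11).

(-1184/11, 364/11, 829/11)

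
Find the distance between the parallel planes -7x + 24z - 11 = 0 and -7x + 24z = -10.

Both planes have normal n = (-7, 0, 24), |n| = 25. Any point on the first plane is at distance |(-10) − 11|/|n| = 21/25 from the second.

21/25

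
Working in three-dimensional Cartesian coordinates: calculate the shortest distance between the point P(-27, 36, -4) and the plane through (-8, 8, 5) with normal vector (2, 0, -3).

11√13/13

The plane has equation n·(r − (-8, 8, 5)) = 0, i.e. n·r = -31.
d = |2·(-27) + (-3)·(-4) − (-31)| / √(4 + 0 + 9) = |-11| / √13 = 11√13/13.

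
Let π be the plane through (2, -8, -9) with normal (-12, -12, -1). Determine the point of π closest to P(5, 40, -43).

(-19, 16, -45)

The perpendicular from P has direction n = (-12, -12, -1): r = (5, 40, -43) + λ(-12, -12, -1).
Substitute into the plane: n·(P + λn) = 81 gives -497 + 289λ = 81, so λ = 2.
Foot = (5, 40, -43) + 2·(-12, -12, -1) = (-19, 16, -45).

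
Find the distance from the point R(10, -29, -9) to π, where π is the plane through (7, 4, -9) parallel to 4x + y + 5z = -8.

21/√42

Parallel planes share the normal n = (4, 1, 5); since (7, 4, -9) lies on the plane, its equation is 4x + y + 5z = -13.
Then n·(10, -29, -9) - (-13) = -21.
|n| = √(16 + 1 + 25) = √42, so the distance is |-21|/√42 = √42/2.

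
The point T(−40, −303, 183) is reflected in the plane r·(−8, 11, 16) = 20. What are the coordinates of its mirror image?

With n = (−8, 11, 16), the signed offset is (n·T − 20)/|n|² = -105/441 = -5/21.
T' = T − 2t·n = (−40, −303, 183) − (-10/21)·(−8, 11, 16) = (−920/21, −6253/21, 4003/21).

(-920/21, -6253/21, 4003/21)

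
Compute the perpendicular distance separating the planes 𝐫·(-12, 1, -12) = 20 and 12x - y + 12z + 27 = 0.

7/17

Divide the second equation by -1 to match normals: -12x + y - 12z = 27.
With common normal n = (-12, 1, -12) (|n| = 17), the distance is |20 − 27|/|n| = 7/17.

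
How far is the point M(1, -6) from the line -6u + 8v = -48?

3/5

d = |(-6)·1 + 8·(-6) − (-48)| / √(36 + 64) = |-6|/10 = 3/5.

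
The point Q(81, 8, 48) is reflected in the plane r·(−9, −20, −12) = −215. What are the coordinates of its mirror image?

(45, -72, 0)

n = (−9, −20, −12), |n|² = 625, n·Q − (-215) = -1250, so t = -1250/625 = -2.
Foot F = Q − (-2)·n = (63, −32, 24); the reflection is 2F − Q = (45, −72, 0).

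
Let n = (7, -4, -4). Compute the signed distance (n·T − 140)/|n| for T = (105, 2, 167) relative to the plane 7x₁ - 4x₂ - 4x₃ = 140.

-9

n·T − 140 = -81.
|n| = 9, so the signed distance is -81/9 = -9.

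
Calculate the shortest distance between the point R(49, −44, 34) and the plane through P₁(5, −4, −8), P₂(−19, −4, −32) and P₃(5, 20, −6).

P₁P₂ = (−24, 0, −24) and P₁P₃ = (0, 24, 2), so a normal is n = P₁P₂ × P₁P₃ = (576, 48, −576).
d = |576·49 + 48·(-44) + (-576)·34 − 7296| / √(331776 + 2304 + 331776) = |-768| / 816 = 16/17.

16/17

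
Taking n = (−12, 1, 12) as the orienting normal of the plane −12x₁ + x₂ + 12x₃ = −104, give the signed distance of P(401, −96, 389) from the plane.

n·P − (-104) = -136.
|n| = 17, so the signed distance is -136/17 = -8.

-8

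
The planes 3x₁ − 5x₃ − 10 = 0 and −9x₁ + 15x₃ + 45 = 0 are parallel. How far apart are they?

Divide the second equation by -3 to match normals: 3x₁ − 5x₃ = 15.
With common normal n = (3, 0, −5) (|n| = √34), the distance is |10 − 15|/|n| = 5/√34 = 5√34/34.

5√34/34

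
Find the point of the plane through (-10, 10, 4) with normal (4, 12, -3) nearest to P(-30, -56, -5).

The perpendicular from P has direction n = (4, 12, -3): r = (-30, -56, -5) + t(4, 12, -3).
Substitute into the plane: n·(P + tn) = 68 gives -777 + 169t = 68, so t = 5.
Foot = (-30, -56, -5) + 5·(4, 12, -3) = (-10, 4, -20).

(-10, 4, -20)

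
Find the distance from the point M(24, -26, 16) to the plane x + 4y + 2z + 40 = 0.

8√21/21

n = (1, 4, 2); n·P − (-40) = -8; |n| = √21; distance = 8/√21 = 8√21/21.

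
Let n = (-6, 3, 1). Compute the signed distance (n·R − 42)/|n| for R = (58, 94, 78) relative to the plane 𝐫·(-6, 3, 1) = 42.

-15√46/23

n·R − 42 = -30.
|n| = √46, so the signed distance is -15√46/23.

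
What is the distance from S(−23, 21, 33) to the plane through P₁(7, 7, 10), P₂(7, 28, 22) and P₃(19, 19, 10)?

5/3

P₁P₂ = (0, 21, 12) and P₁P₃ = (12, 12, 0), so a normal is n = P₁P₂ × P₁P₃ = (−144, 144, −252).
Then n·(−23, 21, 33) − (−2520) = 540.
|n| = √(20736 + 20736 + 63504) = 324, so the distance is |540|/324 = 5/3.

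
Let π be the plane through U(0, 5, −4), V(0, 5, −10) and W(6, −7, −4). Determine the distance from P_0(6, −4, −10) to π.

UV = (0, 0, −6) and UW = (6, −12, 0), so a normal is n = UV × UW = (−72, −36, 0).
n = (−72, −36, 0); n·P − (-180) = -108; |n| = 36√5; distance = 108/(36√5) = 3√5/5.

3√5/5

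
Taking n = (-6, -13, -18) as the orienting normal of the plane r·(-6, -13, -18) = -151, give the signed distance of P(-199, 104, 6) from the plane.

-5

n·P − (-151) = -115.
|n| = 23, so the signed distance is -115/23 = -5.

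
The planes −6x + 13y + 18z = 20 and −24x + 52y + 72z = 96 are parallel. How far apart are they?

Divide the second equation by 4 to match normals: −6x + 13y + 18z = 24.
With common normal n = (−6, 13, 18) (|n| = 23), the distance is |20 − 24|/|n| = 4/23.

4/23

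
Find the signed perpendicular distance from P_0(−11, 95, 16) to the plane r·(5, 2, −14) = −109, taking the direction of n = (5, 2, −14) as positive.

4/3

n·P_0 − (-109) = 20.
|n| = 15, so the signed distance is 20/15 = 4/3.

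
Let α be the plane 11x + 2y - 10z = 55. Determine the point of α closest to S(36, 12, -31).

n = (11, 2, -10), |n|² = 225, and n·S − 55 = 675.
t = 675/225 = 3, so the foot is S − t·n = (36, 12, -31) − 3·(11, 2, -10) = (3, 6, -1).

(3, 6, -1)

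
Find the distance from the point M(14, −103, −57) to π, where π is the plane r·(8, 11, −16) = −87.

n = (8, 11, −16); n·P − (-87) = -22; |n| = 21; distance = 22/21.

22/21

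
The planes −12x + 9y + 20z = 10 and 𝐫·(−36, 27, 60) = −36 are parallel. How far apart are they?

22/25

Divide the second equation by 3 to match normals: −12x + 9y + 20z = -12.
With common normal n = (−12, 9, 20) (|n| = 25), the distance is |10 − (-12)|/|n| = 22/25.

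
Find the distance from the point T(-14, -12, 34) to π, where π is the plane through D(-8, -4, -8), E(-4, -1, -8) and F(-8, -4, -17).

DE = (4, 3, 0) and DF = (0, 0, -9), so a normal is n = DE × DF = (-27, 36, 0).
d = |(-27)·(-14) + 36·(-12) − 72| / √(729 + 1296 + 0) = |-126| / 45 = 14/5.

14/5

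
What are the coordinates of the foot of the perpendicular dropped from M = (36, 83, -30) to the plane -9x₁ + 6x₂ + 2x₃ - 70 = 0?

The perpendicular from M has direction n = (-9, 6, 2): r = (36, 83, -30) + μ(-9, 6, 2).
Substitute into the plane: n·(M + μn) = 70 gives 114 + 121μ = 70, so μ = -4/11.
Foot = (36, 83, -30) + (-4/11)·(-9, 6, 2) = (432/11, 889/11, -338/11).

(432/11, 889/11, -338/11)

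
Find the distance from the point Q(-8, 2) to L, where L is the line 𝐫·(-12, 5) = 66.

40/13

The normal to the line is n = (-12, 5) with |n| = 13.
|n·Q − 66| = |106 − 66| = 40, so the distance is 40/13.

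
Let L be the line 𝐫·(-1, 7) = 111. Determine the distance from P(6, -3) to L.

69√2/5

The normal to the line is n = (-1, 7) with |n| = 5√2.
|n·P − 111| = |-27 − 111| = 138, so the distance is 138/(5√2) = 69√2/5.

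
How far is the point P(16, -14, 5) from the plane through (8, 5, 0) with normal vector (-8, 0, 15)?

11/17

The plane has equation n·(r − (8, 5, 0)) = 0, i.e. n·r = -64.
n = (-8, 0, 15); n·P − (-64) = 11; |n| = 17; distance = 11/17.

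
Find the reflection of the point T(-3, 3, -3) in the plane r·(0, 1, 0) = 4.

n = (0, 1, 0), |n|² = 1, n·T − 4 = -1, so t = -1/1 = -1.
Foot F = T − (-1)·n = (-3, 4, -3); the reflection is 2F − T = (-3, 5, -3).

(-3, 5, -3)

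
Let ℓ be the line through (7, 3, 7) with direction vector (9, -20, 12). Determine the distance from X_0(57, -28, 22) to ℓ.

Direction vector d = (9, -20, 12).
AP = (50, -31, 15), and AP × d = (-72, -465, -721).
|AP × d|² = 741250 and |d|² = 625, so the distance is √(741250/625) = √1186.

√1186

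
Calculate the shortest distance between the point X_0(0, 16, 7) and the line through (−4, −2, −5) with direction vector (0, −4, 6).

Direction vector d = (0, −4, 6).
AP = (4, 18, 12), and AP × d = (156, −24, −16).
|AP × d|² = 25168 and |d|² = 52, so the distance is √(25168/52) = √484 = 22.

22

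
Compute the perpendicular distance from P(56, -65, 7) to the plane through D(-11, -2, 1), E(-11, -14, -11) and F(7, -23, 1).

DE = (0, -12, -12) and DF = (18, -21, 0), so a normal is n = DE × DF = (-252, -216, 216).
Then n·(56, -65, 7) - 3420 = -1980.
|n| = √(63504 + 46656 + 46656) = 396, so the distance is |-1980|/396 = 5.

5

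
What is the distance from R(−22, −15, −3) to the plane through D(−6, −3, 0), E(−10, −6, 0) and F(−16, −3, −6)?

DE = (−4, −3, 0) and DF = (−10, 0, −6), so a normal is n = DE × DF = (18, −24, −30).
d = |18·(-22) + (-24)·(-15) + (-30)·(-3) − (-36)| / √(324 + 576 + 900) = |90| / (30√2) = 3√2/2.

3/√2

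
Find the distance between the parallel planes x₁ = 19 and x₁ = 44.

With common normal n = (1, 0, 0) (|n| = 1), the distance is |19 − 44|/|n| = 25/1 = 25.

25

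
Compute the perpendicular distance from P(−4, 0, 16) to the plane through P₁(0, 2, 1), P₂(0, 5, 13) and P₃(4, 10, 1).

P₁P₂ = (0, 3, 12) and P₁P₃ = (4, 8, 0), so a normal is n = P₁P₂ × P₁P₃ = (−96, 48, −12).
n = (−96, 48, −12); n·P − 84 = 108; |n| = 108; distance = 108/108 = 1.

1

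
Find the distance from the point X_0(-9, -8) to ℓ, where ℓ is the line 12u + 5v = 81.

229/13

d = |12·(-9) + 5·(-8) − 81| / √(144 + 25) = |-229|/13 = 229/13.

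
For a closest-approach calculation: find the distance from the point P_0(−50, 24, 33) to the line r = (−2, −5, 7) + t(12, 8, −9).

Direction vector d = (12, 8, −9).
AP = (−48, 29, 26); AP·d = -578, |AP|² = 3821, |d|² = 289.
distance² = |AP|² − (AP·d)²/|d|² = 3821 − 334084/289 = 2665, so the distance is √2665.

√2665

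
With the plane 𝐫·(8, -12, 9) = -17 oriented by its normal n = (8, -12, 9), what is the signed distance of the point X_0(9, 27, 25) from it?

n·X_0 − (-17) = -10.
|n| = 17, so the signed distance is -10/17.

-10/17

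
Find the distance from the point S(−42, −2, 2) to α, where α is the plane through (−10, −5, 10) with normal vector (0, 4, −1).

20/√17

The plane has equation n·(r − (−10, −5, 10)) = 0, i.e. n·r = -30.
Then n·(−42, −2, 2) − (−30) = 20.
|n| = √(0 + 16 + 1) = √17, so the distance is |20|/√17 = 20/√17.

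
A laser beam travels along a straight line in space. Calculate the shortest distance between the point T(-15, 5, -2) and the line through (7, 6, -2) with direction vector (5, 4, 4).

Direction vector d = (5, 4, 4).
AP = (-22, -1, 0), and AP × d = (-4, 88, -83).
|AP × d|² = 14649 and |d|² = 57, so the distance is √(14649/57) = √257.

√257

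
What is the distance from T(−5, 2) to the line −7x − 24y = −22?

9/25

The normal to the line is n = (−7, −24) with |n| = 25.
|n·T − (-22)| = |-13 − (-22)| = 9, so the distance is 9/25.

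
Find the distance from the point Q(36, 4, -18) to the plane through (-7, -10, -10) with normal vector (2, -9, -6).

The plane has equation n·(r − (-7, -10, -10)) = 0, i.e. n·r = 136.
n = (2, -9, -6); n·P − 136 = 8; |n| = 11; distance = 8/11.

8/11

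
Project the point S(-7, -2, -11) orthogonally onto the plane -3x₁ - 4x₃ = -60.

(8, -2, 9)

n = (-3, 0, -4), |n|² = 25, and n·S − (-60) = 125.
t = 125/25 = 5, so the foot is S − t·n = (-7, -2, -11) − 5·(-3, 0, -4) = (8, -2, 9).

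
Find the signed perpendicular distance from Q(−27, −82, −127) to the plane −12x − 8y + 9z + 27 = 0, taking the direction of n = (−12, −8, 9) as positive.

-8

n·Q − (-27) = -136.
|n| = 17, so the signed distance is -136/17 = -8.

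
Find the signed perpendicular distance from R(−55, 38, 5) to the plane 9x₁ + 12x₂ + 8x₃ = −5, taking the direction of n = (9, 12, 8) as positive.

n·R − (-5) = 6.
|n| = 17, so the signed distance is 6/17.

6/17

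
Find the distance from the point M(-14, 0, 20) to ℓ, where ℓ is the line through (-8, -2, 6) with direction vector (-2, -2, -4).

2√35

Direction vector d = (-2, -2, -4).
AP = (-6, 2, 14); AP·d = -48, |AP|² = 236, |d|² = 24.
distance² = |AP|² − (AP·d)²/|d|² = 236 − 2304/24 = 140, so the distance is 2√35.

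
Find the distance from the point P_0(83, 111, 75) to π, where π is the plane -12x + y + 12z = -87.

n = (-12, 1, 12); n·P − (-87) = 102; |n| = 17; distance = 102/17 = 6.

6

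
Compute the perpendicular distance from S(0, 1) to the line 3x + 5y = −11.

8√34/17

d = |3·0 + 5·1 − (-11)| / √(9 + 25) = |16|/√34 = 16/√34.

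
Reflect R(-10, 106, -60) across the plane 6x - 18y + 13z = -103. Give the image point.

n = (6, -18, 13), |n|² = 529, n·R − (-103) = -2645, so t = -2645/529 = -5.
Foot F = R − (-5)·n = (20, 16, 5); the reflection is 2F − R = (50, -74, 70).

(50, -74, 70)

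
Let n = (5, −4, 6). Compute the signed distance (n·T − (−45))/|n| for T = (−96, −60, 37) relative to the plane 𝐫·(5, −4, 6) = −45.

27√77/77

n·T − (-45) = 27.
|n| = √77, so the signed distance is 27√77/77.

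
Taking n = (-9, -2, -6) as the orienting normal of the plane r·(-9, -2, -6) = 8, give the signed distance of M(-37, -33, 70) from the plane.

-29/11

n·M − 8 = -29.
|n| = 11, so the signed distance is -29/11.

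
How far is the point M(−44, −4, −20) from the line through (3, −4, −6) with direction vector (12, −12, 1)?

√1249

Direction vector d = (12, −12, 1).
AP = (−47, 0, −14); AP·d = -578, |AP|² = 2405, |d|² = 289.
distance² = |AP|² − (AP·d)²/|d|² = 2405 − 334084/289 = 1249, so the distance is √1249.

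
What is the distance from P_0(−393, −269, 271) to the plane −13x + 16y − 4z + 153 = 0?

Normal vector n = (−13, 16, −4), and n·(−393, −269, 271) − (−153) = −126.
|n| = √(169 + 256 + 16) = 21, so the distance is |-126|/21 = 6.

6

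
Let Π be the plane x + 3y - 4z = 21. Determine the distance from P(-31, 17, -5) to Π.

19√26/26

n = (1, 3, -4); n·P − 21 = 19; |n| = √26; distance = 19/√26.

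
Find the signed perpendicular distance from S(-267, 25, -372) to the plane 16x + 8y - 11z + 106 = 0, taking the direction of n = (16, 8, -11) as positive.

n·S − (-106) = 126.
|n| = 21, so the signed distance is 126/21 = 6.

6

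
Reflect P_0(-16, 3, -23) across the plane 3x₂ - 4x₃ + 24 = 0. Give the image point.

n = (0, 3, -4), |n|² = 25, n·P_0 − (-24) = 125, so t = 125/25 = 5.
Foot F = P_0 − 5·n = (-16, -12, -3); the reflection is 2F − P_0 = (-16, -27, 17).

(-16, -27, 17)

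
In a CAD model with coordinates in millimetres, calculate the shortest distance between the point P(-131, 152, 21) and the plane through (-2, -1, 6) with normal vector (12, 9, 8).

The plane has equation n·(r − (-2, -1, 6)) = 0, i.e. n·r = 15.
d = |12·(-131) + 9·152 + 8·21 − 15| / √(144 + 81 + 64) = |-51| / 17 = 3.

3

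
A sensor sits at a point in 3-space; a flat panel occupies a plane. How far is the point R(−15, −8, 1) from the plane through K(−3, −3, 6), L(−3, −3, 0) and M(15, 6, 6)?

2/√5

KL = (0, 0, −6) and KM = (18, 9, 0), so a normal is n = KL × KM = (54, −108, 0).
Then n·(−15, −8, 1) − 162 = −108.
|n| = √(2916 + 11664 + 0) = 54√5, so the distance is |-108|/(54√5) = 2√5/5.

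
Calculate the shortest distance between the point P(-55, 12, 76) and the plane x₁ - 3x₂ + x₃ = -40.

d = |1·(-55) + (-3)·12 + 1·76 − (-40)| / √(1 + 9 + 1) = |25| / √11 = 25√11/11.

25/√11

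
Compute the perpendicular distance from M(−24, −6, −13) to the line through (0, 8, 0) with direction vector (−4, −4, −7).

Direction vector d = (−4, −4, −7).
AP = (−24, −14, −13), and AP × d = (46, −116, 40).
|AP × d|² = 17172 and |d|² = 81, so the distance is √(17172/81) = √212 = 2√53.

2√53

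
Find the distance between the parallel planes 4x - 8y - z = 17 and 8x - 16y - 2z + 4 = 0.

Divide the second equation by 2 to match normals: 4x - 8y - z = -2.
Both planes have normal n = (4, -8, -1), |n| = 9. Any point on the first plane is at distance |(-2) − 17|/|n| = 19/9 from the second.

19/9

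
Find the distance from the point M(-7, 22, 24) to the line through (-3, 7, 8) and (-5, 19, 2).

A direction vector is d = (-2, 12, -6).
AP = (-4, 15, 16), and AP × d = (-282, -56, -18).
|AP × d|² = 82984 and |d|² = 184, so the distance is √(82984/184) = √451.

√451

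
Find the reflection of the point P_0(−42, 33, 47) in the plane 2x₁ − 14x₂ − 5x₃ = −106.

(-30, -51, 17)

n = (2, −14, −5), |n|² = 225, n·P_0 − (-106) = -675, so t = -675/225 = -3.
Foot F = P_0 − (-3)·n = (−36, −9, 32); the reflection is 2F − P_0 = (−30, −51, 17).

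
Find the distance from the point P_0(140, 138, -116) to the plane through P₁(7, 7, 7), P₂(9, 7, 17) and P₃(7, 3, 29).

9

P₁P₂ = (2, 0, 10) and P₁P₃ = (0, -4, 22), so a normal is n = P₁P₂ × P₁P₃ = (40, -44, -8).
Then n·(140, 138, -116) - (-84) = 540.
|n| = √(1600 + 1936 + 64) = 60, so the distance is |540|/60 = 9.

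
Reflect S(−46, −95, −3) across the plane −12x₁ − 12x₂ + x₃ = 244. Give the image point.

(74, 25, -13)

n = (−12, −12, 1), |n|² = 289, n·S − 244 = 1445, so t = 1445/289 = 5.
Foot F = S − 5·n = (14, −35, −8); the reflection is 2F − S = (74, 25, −13).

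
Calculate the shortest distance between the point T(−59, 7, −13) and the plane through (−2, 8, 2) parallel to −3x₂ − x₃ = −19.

9√10/5

Parallel planes share the normal n = (0, −3, −1); since (−2, 8, 2) lies on the plane, its equation is −3x₂ − x₃ = -26.
Then n·(−59, 7, −13) − (−26) = 18.
|n| = √(0 + 9 + 1) = √10, so the distance is |18|/√10 = 18/√10.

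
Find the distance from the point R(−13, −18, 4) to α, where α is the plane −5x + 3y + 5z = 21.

d = |(-5)·(-13) + 3·(-18) + 5·4 − 21| / √(25 + 9 + 25) = |10| / √59 = 10√59/59.

10/√59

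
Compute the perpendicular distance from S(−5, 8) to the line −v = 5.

The normal to the line is n = (0, −1) with |n| = 1.
|n·S − 5| = |-8 − 5| = 13, so the distance is 13/1 = 13.

13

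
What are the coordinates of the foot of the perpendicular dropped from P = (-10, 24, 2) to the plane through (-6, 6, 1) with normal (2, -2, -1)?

n = (2, -2, -1), |n|² = 9, and n·P − (-25) = -45.
t = -45/9 = -5, so the foot is P − t·n = (-10, 24, 2) − (-5)·(2, -2, -1) = (0, 14, -3).

(0, 14, -3)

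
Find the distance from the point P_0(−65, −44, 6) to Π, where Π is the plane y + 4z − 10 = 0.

30√17/17

d = |1·(-44) + 4·6 − 10| / √(0 + 1 + 16) = |-30| / √17 = 30√17/17.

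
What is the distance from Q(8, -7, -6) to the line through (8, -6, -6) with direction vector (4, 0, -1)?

1

Direction vector d = (4, 0, -1).
AP = (0, -1, 0), and AP × d = (1, 0, 4).
|AP × d|² = 17 and |d|² = 17, so the distance is √(17/17) = √1 = 1.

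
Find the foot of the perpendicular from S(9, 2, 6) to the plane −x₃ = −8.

n = (0, 0, −1), |n|² = 1, and n·S − (-8) = 2.
t = 2/1 = 2, so the foot is S − t·n = (9, 2, 6) − 2·(0, 0, −1) = (9, 2, 8).

(9, 2, 8)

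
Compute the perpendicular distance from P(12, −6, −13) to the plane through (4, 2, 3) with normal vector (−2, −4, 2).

The plane has equation n·(r − (4, 2, 3)) = 0, i.e. n·r = -10.
Then n·(12, −6, −13) − (−10) = −16.
|n| = √(4 + 16 + 4) = 2√6, so the distance is |-16|/(2√6) = 8/√6.

8/√6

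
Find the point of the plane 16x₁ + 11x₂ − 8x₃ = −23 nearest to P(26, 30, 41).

(10, 19, 49)

The perpendicular from P has direction n = (16, 11, −8): r = (26, 30, 41) + μ(16, 11, −8).
Substitute into the plane: n·(P + μn) = -23 gives 418 + 441μ = -23, so μ = -1.
Foot = (26, 30, 41) + (-1)·(16, 11, −8) = (10, 19, 49).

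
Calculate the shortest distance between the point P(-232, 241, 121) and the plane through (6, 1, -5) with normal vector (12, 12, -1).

6

The plane has equation n·(r − (6, 1, -5)) = 0, i.e. n·r = 89.
n = (12, 12, -1); n·P − 89 = -102; |n| = 17; distance = 102/17 = 6.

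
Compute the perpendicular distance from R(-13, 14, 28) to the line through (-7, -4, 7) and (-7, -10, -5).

A direction vector is d = (0, -6, -12).
AP = (-6, 18, 21), and AP × d = (-90, -72, 36).
|AP × d|² = 14580 and |d|² = 180, so the distance is √(14580/180) = √81 = 9.

9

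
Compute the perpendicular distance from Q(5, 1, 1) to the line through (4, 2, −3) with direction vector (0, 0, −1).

√2

Direction vector d = (0, 0, −1).
AP = (1, −1, 4), and AP × d = (1, 1, 0).
|AP × d|² = 2 and |d|² = 1, so the distance is √2.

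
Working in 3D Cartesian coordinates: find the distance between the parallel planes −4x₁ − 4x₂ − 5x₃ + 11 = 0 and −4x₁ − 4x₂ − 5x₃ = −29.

6√57/19

Both planes have normal n = (−4, −4, −5), |n| = √57. Any point on the first plane is at distance |(-29) − (-11)|/|n| = 18/√57 = 6√57/19 from the second.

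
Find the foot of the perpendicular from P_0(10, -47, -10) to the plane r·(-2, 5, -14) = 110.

(8, -42, -24)

The perpendicular from P_0 has direction n = (-2, 5, -14): r = (10, -47, -10) + μ(-2, 5, -14).
Substitute into the plane: n·(P_0 + μn) = 110 gives -115 + 225μ = 110, so μ = 1.
Foot = (10, -47, -10) + 1·(-2, 5, -14) = (8, -42, -24).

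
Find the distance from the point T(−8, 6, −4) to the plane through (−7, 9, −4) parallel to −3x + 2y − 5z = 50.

Parallel planes share the normal n = (−3, 2, −5); since (−7, 9, −4) lies on the plane, its equation is −3x + 2y − 5z = 59.
Then n·(−8, 6, −4) − 59 = −3.
|n| = √(9 + 4 + 25) = √38, so the distance is |-3|/√38 = 3√38/38.

3√38/38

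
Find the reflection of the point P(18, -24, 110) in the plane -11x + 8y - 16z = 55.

n = (-11, 8, -16), |n|² = 441, n·P − 55 = -2205, so t = -2205/441 = -5.
Foot F = P − (-5)·n = (-37, 16, 30); the reflection is 2F − P = (-92, 56, -50).

(-92, 56, -50)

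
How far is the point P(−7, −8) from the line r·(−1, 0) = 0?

7

The normal to the line is n = (−1, 0) with |n| = 1.
|n·P − 0| = |7 − 0| = 7, so the distance is 7/1 = 7.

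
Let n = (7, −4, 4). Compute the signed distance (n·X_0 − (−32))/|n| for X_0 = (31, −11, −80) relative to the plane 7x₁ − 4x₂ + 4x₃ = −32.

n·X_0 − (-32) = -27.
|n| = 9, so the signed distance is -27/9 = -3.

-3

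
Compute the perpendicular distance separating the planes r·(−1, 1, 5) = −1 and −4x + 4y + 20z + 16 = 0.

1/√3

Divide the second equation by 4 to match normals: −x + y + 5z = -4.
Both planes have normal n = (−1, 1, 5), |n| = 3√3. Any point on the first plane is at distance |(-4) − (-1)|/|n| = 3/(3√3) = 1/√3 from the second.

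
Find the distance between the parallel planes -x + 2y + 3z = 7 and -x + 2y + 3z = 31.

24/√14

Both planes have normal n = (-1, 2, 3), |n| = √14. Any point on the first plane is at distance |31 − 7|/|n| = 24/√14 = 12√14/7 from the second.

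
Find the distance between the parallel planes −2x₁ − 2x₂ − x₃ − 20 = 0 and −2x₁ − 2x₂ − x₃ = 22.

2/3

Both planes have normal n = (−2, −2, −1), |n| = 3. Any point on the first plane is at distance |22 − 20|/|n| = 2/3 from the second.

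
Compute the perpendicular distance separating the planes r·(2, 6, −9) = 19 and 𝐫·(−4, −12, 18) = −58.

Divide the second equation by -2 to match normals: 2x + 6y − 9z = 29.
With common normal n = (2, 6, −9) (|n| = 11), the distance is |19 − 29|/|n| = 10/11.

10/11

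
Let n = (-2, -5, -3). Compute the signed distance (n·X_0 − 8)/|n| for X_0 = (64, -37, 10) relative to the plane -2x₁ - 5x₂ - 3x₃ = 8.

n·X_0 − 8 = 19.
|n| = √38, so the signed distance is 19/√38.

19/√38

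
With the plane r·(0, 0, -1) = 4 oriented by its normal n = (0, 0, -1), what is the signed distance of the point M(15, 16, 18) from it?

n·M − 4 = -22.
|n| = 1, so the signed distance is -22/1 = -22.

-22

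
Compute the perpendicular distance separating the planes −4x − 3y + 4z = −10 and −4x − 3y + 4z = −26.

With common normal n = (−4, −3, 4) (|n| = √41), the distance is |(-10) − (-26)|/|n| = 16/√41.

16/√41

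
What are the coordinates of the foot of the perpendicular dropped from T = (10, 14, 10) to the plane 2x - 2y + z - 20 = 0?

The perpendicular from T has direction n = (2, -2, 1): r = (10, 14, 10) + λ(2, -2, 1).
Substitute into the plane: n·(T + λn) = 20 gives 2 + 9λ = 20, so λ = 2.
Foot = (10, 14, 10) + 2·(2, -2, 1) = (14, 10, 12).

(14, 10, 12)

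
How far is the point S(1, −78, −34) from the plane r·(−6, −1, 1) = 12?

Normal vector n = (−6, −1, 1), and n·(1, −78, −34) − 12 = 26.
|n| = √(36 + 1 + 1) = √38, so the distance is |26|/√38 = 26/√38.

26/√38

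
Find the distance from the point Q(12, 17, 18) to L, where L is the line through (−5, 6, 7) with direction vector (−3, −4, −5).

Direction vector d = (−3, −4, −5).
AP = (17, 11, 11); AP·d = -150, |AP|² = 531, |d|² = 50.
distance² = |AP|² − (AP·d)²/|d|² = 531 − 22500/50 = 81, so the distance is 9.

9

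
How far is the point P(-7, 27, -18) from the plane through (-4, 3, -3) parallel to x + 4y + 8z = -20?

3

Parallel planes share the normal n = (1, 4, 8); since (-4, 3, -3) lies on the plane, its equation is x + 4y + 8z = -16.
d = |1·(-7) + 4·27 + 8·(-18) − (-16)| / √(1 + 16 + 64) = |-27| / 9 = 3.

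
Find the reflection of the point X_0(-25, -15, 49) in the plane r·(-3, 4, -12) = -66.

(-43, 9, -23)

n = (-3, 4, -12), |n|² = 169, n·X_0 − (-66) = -507, so t = -507/169 = -3.
Foot F = X_0 − (-3)·n = (-34, -3, 13); the reflection is 2F − X_0 = (-43, 9, -23).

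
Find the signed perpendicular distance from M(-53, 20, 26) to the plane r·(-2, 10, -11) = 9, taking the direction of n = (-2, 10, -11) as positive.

n·M − 9 = 11.
|n| = 15, so the signed distance is 11/15.

11/15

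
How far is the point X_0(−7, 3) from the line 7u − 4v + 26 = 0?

The normal to the line is n = (7, −4) with |n| = √65.
|n·X_0 − (-26)| = |-61 − (-26)| = 35, so the distance is 35/√65 = 7√65/13.

35/√65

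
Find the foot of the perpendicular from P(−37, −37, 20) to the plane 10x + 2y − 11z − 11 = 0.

(-7, -31, -13)

n = (10, 2, −11), |n|² = 225, and n·P − 11 = -675.
t = -675/225 = -3, so the foot is P − t·n = (−37, −37, 20) − (-3)·(10, 2, −11) = (−7, −31, −13).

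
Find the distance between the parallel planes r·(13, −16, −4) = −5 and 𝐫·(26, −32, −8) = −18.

4/21

Divide the second equation by 2 to match normals: 13x − 16y − 4z = -9.
Both planes have normal n = (13, −16, −4), |n| = 21. Any point on the first plane is at distance |(-9) − (-5)|/|n| = 4/21 from the second.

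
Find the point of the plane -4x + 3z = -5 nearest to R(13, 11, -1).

n = (-4, 0, 3), |n|² = 25, and n·R − (-5) = -50.
t = -50/25 = -2, so the foot is R − t·n = (13, 11, -1) − (-2)·(-4, 0, 3) = (5, 11, 5).

(5, 11, 5)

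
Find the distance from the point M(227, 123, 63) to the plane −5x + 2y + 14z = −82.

Normal vector n = (−5, 2, 14), and n·(227, 123, 63) − (−82) = 75.
|n| = √(25 + 4 + 196) = 15, so the distance is |75|/15 = 5.

5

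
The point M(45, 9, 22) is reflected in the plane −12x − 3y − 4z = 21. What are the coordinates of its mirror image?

n = (−12, −3, −4), |n|² = 169, n·M − 21 = -676, so t = -676/169 = -4.
Foot F = M − (-4)·n = (−3, −3, 6); the reflection is 2F − M = (−51, −15, −10).

(-51, -15, -10)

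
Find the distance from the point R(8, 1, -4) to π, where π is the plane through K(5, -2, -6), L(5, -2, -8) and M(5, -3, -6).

3

KL = (0, 0, -2) and KM = (0, -1, 0), so a normal is n = KL × KM = (-2, 0, 0).
d = |(-2)·8 − (-10)| / √(4 + 0 + 0) = |-6| / 2 = 3.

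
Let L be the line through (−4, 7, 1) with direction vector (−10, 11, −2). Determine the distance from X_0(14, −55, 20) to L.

√929

Direction vector d = (−10, 11, −2).
AP = (18, −62, 19); AP·d = -900, |AP|² = 4529, |d|² = 225.
distance² = |AP|² − (AP·d)²/|d|² = 4529 − 810000/225 = 929, so the distance is √929.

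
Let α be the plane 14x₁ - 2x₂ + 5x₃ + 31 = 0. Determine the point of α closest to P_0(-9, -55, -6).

(-121/15, -827/15, -17/3)

The perpendicular from P_0 has direction n = (14, -2, 5): r = (-9, -55, -6) + t(14, -2, 5).
Substitute into the plane: n·(P_0 + tn) = -31 gives -46 + 225t = -31, so t = 1/15.
Foot = (-9, -55, -6) + (1/15)·(14, -2, 5) = (-121/15, -827/15, -17/3).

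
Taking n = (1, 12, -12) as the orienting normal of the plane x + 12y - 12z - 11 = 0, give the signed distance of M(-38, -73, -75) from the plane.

-25/17

n·M − 11 = -25.
|n| = 17, so the signed distance is -25/17.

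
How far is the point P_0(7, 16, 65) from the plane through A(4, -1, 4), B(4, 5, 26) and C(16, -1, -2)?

AB = (0, 6, 22) and AC = (12, 0, -6), so a normal is n = AB × AC = (-36, 264, -72).
d = |(-36)·7 + 264·16 + (-72)·65 − (-696)| / √(1296 + 69696 + 5184) = |-12| / 276 = 1/23.

1/23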